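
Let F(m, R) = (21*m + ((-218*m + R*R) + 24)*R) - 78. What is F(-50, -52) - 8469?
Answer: -718253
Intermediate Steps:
F(m, R) = -78 + 21*m + R*(24 + R² - 218*m) (F(m, R) = (21*m + ((-218*m + R²) + 24)*R) - 78 = (21*m + ((R² - 218*m) + 24)*R) - 78 = (21*m + (24 + R² - 218*m)*R) - 78 = (21*m + R*(24 + R² - 218*m)) - 78 = -78 + 21*m + R*(24 + R² - 218*m))
F(-50, -52) - 8469 = (-78 + (-52)³ + 21*(-50) + 24*(-52) - 218*(-52)*(-50)) - 8469 = (-78 - 140608 - 1050 - 1248 - 566800) - 8469 = -709784 - 8469 = -718253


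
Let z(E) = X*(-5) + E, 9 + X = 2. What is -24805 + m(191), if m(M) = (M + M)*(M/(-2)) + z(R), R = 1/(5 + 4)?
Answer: -551258/9 ≈ -61251.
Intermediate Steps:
X = -7 (X = -9 + 2 = -7)
R = ⅑ (R = 1/9 = ⅑ ≈ 0.11111)
z(E) = 35 + E (z(E) = -7*(-5) + E = 35 + E)
m(M) = 316/9 - M² (m(M) = (M + M)*(M/(-2)) + (35 + ⅑) = (2*M)*(M*(-½)) + 316/9 = (2*M)*(-M/2) + 316/9 = -M² + 316/9 = 316/9 - M²)
-24805 + m(191) = -24805 + (316/9 - 1*191²) = -24805 + (316/9 - 1*36481) = -24805 + (316/9 - 36481) = -24805 - 328013/9 = -551258/9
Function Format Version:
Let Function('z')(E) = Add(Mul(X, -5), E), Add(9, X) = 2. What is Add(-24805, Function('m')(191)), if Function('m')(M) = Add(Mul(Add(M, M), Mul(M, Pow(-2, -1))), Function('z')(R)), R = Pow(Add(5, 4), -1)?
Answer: Rational(-551258, 9) ≈ -61251.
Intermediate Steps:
X = -7 (X = Add(-9, 2) = -7)
R = Rational(1, 9) (R = Pow(9, -1) = Rational(1, 9) ≈ 0.11111)
Function('z')(E) = Add(35, E) (Function('z')(E) = Add(Mul(-7, -5), E) = Add(35, E))
Function('m')(M) = Add(Rational(316, 9), Mul(-1, Pow(M, 2))) (Function('m')(M) = Add(Mul(Add(M, M), Mul(M, Pow(-2, -1))), Add(35, Rational(1, 9))) = Add(Mul(Mul(2, M), Mul(M, Rational(-1, 2))), Rational(316, 9)) = Add(Mul(Mul(2, M), Mul(Rational(-1, 2), M)), Rational(316, 9)) = Add(Mul(-1, Pow(M, 2)), Rational(316, 9)) = Add(Rational(316, 9), Mul(-1, Pow(M, 2))))
Add(-24805, Function('m')(191)) = Add(-24805, Add(Rational(316, 9), Mul(-1, Pow(191, 2)))) = Add(-24805, Add(Rational(316, 9), Mul(-1, 36481))) = Add(-24805, Add(Rational(316, 9), -36481)) = Add(-24805, Rational(-328013, 9)) = Rational(-551258, 9)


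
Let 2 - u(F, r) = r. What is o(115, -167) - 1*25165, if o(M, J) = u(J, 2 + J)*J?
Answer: -53054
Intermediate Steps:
u(F, r) = 2 - r
o(M, J) = -J**2 (o(M, J) = (2 - (2 + J))*J = (2 + (-2 - J))*J = (-J)*J = -J**2)
o(115, -167) - 1*25165 = -1*(-167)**2 - 1*25165 = -1*27889 - 25165 = -27889 - 25165 = -53054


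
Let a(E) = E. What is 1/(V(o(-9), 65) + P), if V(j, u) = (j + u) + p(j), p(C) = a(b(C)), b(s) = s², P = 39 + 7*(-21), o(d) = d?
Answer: 1/29 ≈ 0.034483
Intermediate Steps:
P = -108 (P = 39 - 147 = -108)
p(C) = C²
V(j, u) = j + u + j² (V(j, u) = (j + u) + j² = j + u + j²)
1/(V(o(-9), 65) + P) = 1/((-9 + 65 + (-9)²) - 108) = 1/((-9 + 65 + 81) - 108) = 1/(137 - 108) = 1/29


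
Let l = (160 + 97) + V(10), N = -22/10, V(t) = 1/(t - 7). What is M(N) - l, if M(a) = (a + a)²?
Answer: -17848/75 ≈ -237.97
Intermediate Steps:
V(t) = 1/(-7 + t)
N = -11/5 (N = -22*⅒ = -11/5 ≈ -2.2000)
M(a) = 4*a² (M(a) = (2*a)² = 4*a²)
l = 772/3 (l = (160 + 97) + 1/(-7 + 10) = 257 + 1/3 = 257 + ⅓ = 772/3 ≈ 257.33)
M(N) - l = 4*(-11/5)² - 1*772/3 = 4*(121/25) - 772/3 = 484/25 - 772/3 = -17848/75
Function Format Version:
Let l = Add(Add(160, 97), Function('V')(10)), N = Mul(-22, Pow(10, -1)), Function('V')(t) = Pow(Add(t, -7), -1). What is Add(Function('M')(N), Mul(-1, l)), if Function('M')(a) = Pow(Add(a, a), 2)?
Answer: Rational(-17848, 75) ≈ -237.97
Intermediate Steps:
Function('V')(t) = Pow(Add(-7, t), -1)
N = Rational(-11, 5) (N = Mul(-22, Rational(1, 10)) = Rational(-11, 5) ≈ -2.2000)
Function('M')(a) = Mul(4, Pow(a, 2)) (Function('M')(a) = Pow(Mul(2, a), 2) = Mul(4, Pow(a, 2)))
l = Rational(772, 3) (l = Add(Add(160, 97), Pow(Add(-7, 10), -1)) = Add(257, Pow(3, -1)) = Add(257, Rational(1, 3)) = Rational(772, 3) ≈ 257.33)
Add(Function('M')(N), Mul(-1, l)) = Add(Mul(4, Pow(Rational(-11, 5), 2)), Mul(-1, Rational(772, 3))) = Add(Mul(4, Rational(121, 25)), Rational(-772, 3)) = Add(Rational(484, 25), Rational(-772, 3)) = Rational(-17848, 75)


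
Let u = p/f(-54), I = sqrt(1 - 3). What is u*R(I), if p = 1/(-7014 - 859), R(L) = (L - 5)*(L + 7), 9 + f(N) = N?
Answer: -37/495999 + 2*I*sqrt(2)/495999 ≈ -7.4597e-5 + 5.7025e-6*I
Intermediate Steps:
I = I*sqrt(2) (I = sqrt(-2) = I*sqrt(2) ≈ 1.4142*I)
f(N) = -9 + N
R(L) = (-5 + L)*(7 + L)
p = -1/7873 (p = 1/(-7873) = -1/7873 ≈ -0.00012702)
u = 1/495999 (u = -1/(7873*(-9 - 54)) = -1/7873/(-63) = -1/7873*(-1/63) = 1/495999 ≈ 2.0161e-6)
u*R(I) = (-35 + (I*sqrt(2))**2 + 2*(I*sqrt(2)))/495999 = (-35 - 2 + 2*I*sqrt(2))/495999 = (-37 + 2*I*sqrt(2))/495999 = -37/495999 + 2*I*sqrt(2)/495999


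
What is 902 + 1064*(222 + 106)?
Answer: 349894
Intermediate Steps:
902 + 1064*(222 + 106) = 902 + 1064*328 = 902 + 348992 = 349894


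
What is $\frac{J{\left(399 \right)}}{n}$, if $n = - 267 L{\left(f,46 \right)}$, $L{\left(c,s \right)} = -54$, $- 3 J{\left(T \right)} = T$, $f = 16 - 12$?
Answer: $- \frac{133}{14418} \approx -0.0092246$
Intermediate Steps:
$f = 4$
$J{\left(T \right)} = - \frac{T}{3}$
$n = 14418$ ($n = \left(-267\right) \left(-54\right) = 14418$)
$\frac{J{\left(399 \right)}}{n} = \frac{\left(- \frac{1}{3}\right) 399}{14418} = \left(-133\right) \frac{1}{14418} = - \frac{133}{14418}$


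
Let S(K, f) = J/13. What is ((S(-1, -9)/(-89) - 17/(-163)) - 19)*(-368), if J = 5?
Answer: 1311690000/188591 ≈ 6955.2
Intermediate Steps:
S(K, f) = 5/13
((S(-1, -9)/(-89) - 17/(-163)) - 19)*(-368) = (((5/13)/(-89) - 17/(-163)) - 19)*(-368) = (((5/13)*(-1/89) - 17*(-1/163)) - 19)*(-368) = ((-5/1157 + 17/163) - 19)*(-368) = (18854/188591 - 19)*(-368) = -3564375/188591*(-368) = 1311690000/188591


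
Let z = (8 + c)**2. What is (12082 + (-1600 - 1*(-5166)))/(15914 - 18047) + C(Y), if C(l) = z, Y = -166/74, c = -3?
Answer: 12559/711 ≈ 17.664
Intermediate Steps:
Y = -83/37 (Y = -166*1/74 = -83/37 ≈ -2.2432)
z = 25 (z = (8 - 3)**2 = 5**2 = 25)
C(l) = 25
(12082 + (-1600 - 1*(-5166)))/(15914 - 18047) + C(Y) = (12082 + (-1600 - 1*(-5166)))/(15914 - 18047) + 25 = (12082 + (-1600 + 5166))/(-2133) + 25 = (12082 + 3566)*(-1/2133) + 25 = 15648*(-1/2133) + 25 = -5216/711 + 25 = 12559/711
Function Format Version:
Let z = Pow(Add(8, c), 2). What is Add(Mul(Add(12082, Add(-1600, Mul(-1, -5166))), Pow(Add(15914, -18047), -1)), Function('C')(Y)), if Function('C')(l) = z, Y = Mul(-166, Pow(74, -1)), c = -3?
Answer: Rational(12559, 711) ≈ 17.664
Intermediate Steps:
Y = Rational(-83, 37) (Y = Mul(-166, Rational(1, 74)) = Rational(-83, 37) ≈ -2.2432)
z = 25 (z = Pow(Add(8, -3), 2) = Pow(5, 2) = 25)
Function('C')(l) = 25
Add(Mul(Add(12082, Add(-1600, Mul(-1, -5166))), Pow(Add(15914, -18047), -1)), Function('C')(Y)) = Add(Mul(Add(12082, Add(-1600, Mul(-1, -5166))), Pow(Add(15914, -18047), -1)), 25) = Add(Mul(Add(12082, Add(-1600, 5166)), Pow(-2133, -1)), 25) = Add(Mul(Add(12082, 3566), Rational(-1, 2133)), 25) = Add(Mul(15648, Rational(-1, 2133)), 25) = Add(Rational(-5216, 711), 25) = Rational(12559, 711)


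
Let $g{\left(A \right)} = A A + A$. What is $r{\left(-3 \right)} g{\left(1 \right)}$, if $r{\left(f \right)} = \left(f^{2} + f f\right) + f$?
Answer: $30$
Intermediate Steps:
$g{\left(A \right)} = A + A^{2}$ ($g{\left(A \right)} = A^{2} + A = A + A^{2}$)
$r{\left(f \right)} = f + 2 f^{2}$ ($r{\left(f \right)} = \left(f^{2} + f^{2}\right) + f = 2 f^{2} + f = f + 2 f^{2}$)
$r{\left(-3 \right)} g{\left(1 \right)} = - 3 \left(1 + 2 \left(-3\right)\right) 1 \left(1 + 1\right) = - 3 \left(1 - 6\right) 1 \cdot 2 = \left(-3\right) \left(-5\right) 2 = 15 \cdot 2 = 30$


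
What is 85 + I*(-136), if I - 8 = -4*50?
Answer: 26197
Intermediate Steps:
I = -192 (I = 8 - 4*50 = 8 - 200 = -192)
85 + I*(-136) = 85 - 192*(-136) = 85 + 26112 = 26197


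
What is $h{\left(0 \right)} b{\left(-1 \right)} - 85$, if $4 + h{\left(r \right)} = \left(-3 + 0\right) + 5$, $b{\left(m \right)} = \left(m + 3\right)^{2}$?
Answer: $-93$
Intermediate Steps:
$b{\left(m \right)} = \left(3 + m\right)^{2}$
$h{\left(r \right)} = -2$ ($h{\left(r \right)} = -4 + \left(\left(-3 + 0\right) + 5\right) = -4 + \left(-3 + 5\right) = -4 + 2 = -2$)
$h{\left(0 \right)} b{\left(-1 \right)} - 85 = - 2 \left(3 - 1\right)^{2} - 85 = - 2 \cdot 2^{2} - 85 = \left(-2\right) 4 - 85 = -8 - 85 = -93$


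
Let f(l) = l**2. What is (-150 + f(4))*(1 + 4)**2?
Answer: -3350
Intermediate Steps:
(-150 + f(4))*(1 + 4)**2 = (-150 + 4**2)*(1 + 4)**2 = (-150 + 16)*5**2 = -134*25 = -3350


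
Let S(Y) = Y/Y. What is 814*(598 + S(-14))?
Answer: 487586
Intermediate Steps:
S(Y) = 1
814*(598 + S(-14)) = 814*(598 + 1) = 814*599 = 487586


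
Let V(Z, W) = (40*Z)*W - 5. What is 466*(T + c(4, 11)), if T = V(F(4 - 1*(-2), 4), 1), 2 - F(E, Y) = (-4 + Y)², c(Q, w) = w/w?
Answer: 35416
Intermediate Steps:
c(Q, w) = 1
F(E, Y) = 2 - (-4 + Y)²
V(Z, W) = -5 + 40*W*Z (V(Z, W) = 40*W*Z - 5 = -5 + 40*W*Z)
T = 75 (T = -5 + 40*1*(2 - (-4 + 4)²) = -5 + 40*1*(2 - 1*0²) = -5 + 40*1*(2 - 1*0) = -5 + 40*1*(2 + 0) = -5 + 40*1*2 = -5 + 80 = 75)
466*(T + c(4, 11)) = 466*(75 + 1) = 466*76 = 35416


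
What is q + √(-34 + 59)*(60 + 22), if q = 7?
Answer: 417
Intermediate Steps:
q + √(-34 + 59)*(60 + 22) = 7 + √(-34 + 59)*(60 + 22) = 7 + √25*82 = 7 + 5*82 = 7 + 410 = 417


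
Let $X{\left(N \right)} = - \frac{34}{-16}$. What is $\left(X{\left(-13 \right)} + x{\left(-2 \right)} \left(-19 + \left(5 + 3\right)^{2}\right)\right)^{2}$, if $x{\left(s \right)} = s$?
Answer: $\frac{494209}{64} \approx 7722.0$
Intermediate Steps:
$X{\left(N \right)} = \frac{17}{8}$ ($X{\left(N \right)} = \left(-34\right) \left(- \frac{1}{16}\right) = \frac{17}{8}$)
$\left(X{\left(-13 \right)} + x{\left(-2 \right)} \left(-19 + \left(5 + 3\right)^{2}\right)\right)^{2} = \left(\frac{17}{8} - 2 \left(-19 + \left(5 + 3\right)^{2}\right)\right)^{2} = \left(\frac{17}{8} - 2 \left(-19 + 8^{2}\right)\right)^{2} = \left(\frac{17}{8} - 2 \left(-19 + 64\right)\right)^{2} = \left(\frac{17}{8} - 90\right)^{2} = \left(- \frac{703}{8}\right)^{2} = \frac{494209}{64}$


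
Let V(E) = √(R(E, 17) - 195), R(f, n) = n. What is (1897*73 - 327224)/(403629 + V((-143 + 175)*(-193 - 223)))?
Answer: -76182148347/162916369819 + 188743*I*√178/162916369819 ≈ -0.46762 + 1.5457e-5*I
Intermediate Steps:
V(E) = I*√178 (V(E) = √(17 - 195) = √(-178) = I*√178)
(1897*73 - 327224)/(403629 + V((-143 + 175)*(-193 - 223))) = (1897*73 - 327224)/(403629 + I*√178) = (138481 - 327224)/(403629 + I*√178) = -188743/(403629 + I*√178)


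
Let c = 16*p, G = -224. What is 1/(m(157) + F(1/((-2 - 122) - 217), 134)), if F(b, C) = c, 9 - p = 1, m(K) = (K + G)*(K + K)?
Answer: -1/20910 ≈ -4.7824e-5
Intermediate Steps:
m(K) = 2*K*(-224 + K) (m(K) = (K - 224)*(K + K) = (-224 + K)*(2*K) = 2*K*(-224 + K))
p = 8 (p = 9 - 1*1 = 9 - 1 = 8)
c = 128 (c = 16*8 = 128)
F(b, C) = 128
1/(m(157) + F(1/((-2 - 122) - 217), 134)) = 1/(2*157*(-224 + 157) + 128) = 1/(2*157*(-67) + 128) = 1/(-21038 + 128) = 1/(-20910) = -1/20910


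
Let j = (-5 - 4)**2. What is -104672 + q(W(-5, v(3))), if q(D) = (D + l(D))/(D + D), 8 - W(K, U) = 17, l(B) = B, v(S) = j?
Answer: -104671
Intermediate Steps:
j = 81 (j = (-9)**2 = 81)
v(S) = 81
W(K, U) = -9 (W(K, U) = 8 - 1*17 = 8 - 17 = -9)
q(D) = 1 (q(D) = (D + D)/(D + D) = (2*D)/((2*D)) = (2*D)*(1/(2*D)) = 1)
-104672 + q(W(-5, v(3))) = -104672 + 1 = -104671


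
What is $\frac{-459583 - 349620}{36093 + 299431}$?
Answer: $- \frac{809203}{335524} \approx -2.4118$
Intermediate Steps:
$\frac{-459583 - 349620}{36093 + 299431} = - \frac{809203}{335524}$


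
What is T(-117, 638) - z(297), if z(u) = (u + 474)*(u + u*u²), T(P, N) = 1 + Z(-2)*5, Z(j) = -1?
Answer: -20198943274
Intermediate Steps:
T(P, N) = -4 (T(P, N) = 1 - 1*5 = 1 - 5 = -4)
z(u) = (474 + u)*(u + u³)
T(-117, 638) - z(297) = -4 - 297*(474 + 297 + 297³ + 474*297²) = -4 - 297*(474 + 297 + 26198073 + 474*88209) = -4 - 297*(474 + 297 + 26198073 + 41811066) = -4 - 297*68009910 = -4 - 1*20198943270 = -4 - 20198943270 = -20198943274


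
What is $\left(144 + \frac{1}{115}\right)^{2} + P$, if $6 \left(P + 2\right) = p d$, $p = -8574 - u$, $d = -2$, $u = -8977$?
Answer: $\frac{817391138}{39675} \approx 20602.0$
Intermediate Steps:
$p = 403$ ($p = -8574 - -8977 = -8574 + 8977 = 403$)
$P = - \frac{409}{3}$ ($P = -2 + \frac{403 \left(-2\right)}{6} = -2 + \frac{1}{6} \left(-806\right) = -2 - \frac{403}{3} = - \frac{409}{3} \approx -136.33$)
$\left(144 + \frac{1}{115}\right)^{2} + P = \left(144 + \frac{1}{115}\right)^{2} - \frac{409}{3} = \left(\frac{16561}{115}\right)^{2} - \frac{409}{3} = \frac{274266721}{13225} - \frac{409}{3} = \frac{817391138}{39675}$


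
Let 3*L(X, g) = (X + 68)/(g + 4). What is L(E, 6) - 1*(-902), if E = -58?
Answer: 2707/3 ≈ 902.33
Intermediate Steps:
L(X, g) = (68 + X)/(3*(4 + g)) (L(X, g) = ((X + 68)/(g + 4))/3 = ((68 + X)/(4 + g))/3 = (68 + X)/(3*(4 + g)))
L(E, 6) - 1*(-902) = (68 - 58)/(3*(4 + 6)) - 1*(-902) = (1/3)*10/10 + 902 = (1/3)*(1/10)*10 + 902 = 1/3 + 902 = 2707/3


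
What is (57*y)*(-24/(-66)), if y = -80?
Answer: -18240/11 ≈ -1658.2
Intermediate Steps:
(57*y)*(-24/(-66)) = (57*(-80))*(-24/(-66)) = -(-109440)*(-1)/66 = -4560*4/11 = -18240/11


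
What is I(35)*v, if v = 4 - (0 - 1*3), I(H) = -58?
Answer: -406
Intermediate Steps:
v = 7 (v = 4 - (0 - 3) = 4 - 1*(-3) = 4 + 3 = 7)
I(35)*v = -58*7 = -406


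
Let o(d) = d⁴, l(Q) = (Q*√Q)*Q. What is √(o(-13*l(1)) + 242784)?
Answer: √271345 ≈ 520.91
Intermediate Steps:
l(Q) = Q^(5/2) (l(Q) = Q^(3/2)*Q = Q^(5/2))
√(o(-13*l(1)) + 242784) = √((-13*1^(5/2))⁴ + 242784) = √((-13*1)⁴ + 242784) = √((-13)⁴ + 242784) = √(28561 + 242784) = √271345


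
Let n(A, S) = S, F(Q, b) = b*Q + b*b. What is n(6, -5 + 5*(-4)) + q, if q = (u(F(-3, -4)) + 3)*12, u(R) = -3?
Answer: -25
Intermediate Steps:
F(Q, b) = b² + Q*b (F(Q, b) = Q*b + b² = b² + Q*b)
q = 0 (q = (-3 + 3)*12 = 0*12 = 0)
n(6, -5 + 5*(-4)) + q = (-5 + 5*(-4)) + 0 = (-5 - 20) + 0 = -25 + 0 = -25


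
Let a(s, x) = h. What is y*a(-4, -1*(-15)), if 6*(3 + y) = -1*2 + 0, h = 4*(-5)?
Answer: 200/3 ≈ 66.667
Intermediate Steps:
h = -20
a(s, x) = -20
y = -10/3 (y = -3 + (-1*2 + 0)/6 = -3 + (-2 + 0)/6 = -3 + (⅙)*(-2) = -3 - ⅓ = -10/3 ≈ -3.3333)
y*a(-4, -1*(-15)) = -10/3*(-20) = 200/3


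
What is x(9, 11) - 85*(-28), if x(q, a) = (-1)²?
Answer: 2381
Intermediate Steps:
x(q, a) = 1
x(9, 11) - 85*(-28) = 1 - 85*(-28) = 1 + 2380 = 2381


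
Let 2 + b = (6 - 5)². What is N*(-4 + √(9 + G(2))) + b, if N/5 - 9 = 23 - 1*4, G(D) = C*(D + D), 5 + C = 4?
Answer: -561 + 140*√5 ≈ -247.95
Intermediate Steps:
C = -1 (C = -5 + 4 = -1)
G(D) = -2*D (G(D) = -(D + D) = -2*D)
b = -1 (b = -2 + (6 - 5)² = -2 + 1² = -2 + 1 = -1)
N = 140 (N = 45 + 5*(23 - 1*4) = 45 + 5*(23 - 4) = 45 + 5*19 = 45 + 95 = 140)
N*(-4 + √(9 + G(2))) + b = 140*(-4 + √(9 - 2*2)) - 1 = 140*(-4 + √(9 - 4)) - 1 = 140*(-4 + √5) - 1 = (-560 + 140*√5) - 1 = -561 + 140*√5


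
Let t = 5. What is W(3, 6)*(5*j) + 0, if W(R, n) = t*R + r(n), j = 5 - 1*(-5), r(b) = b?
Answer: 1050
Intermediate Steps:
j = 10 (j = 5 + 5 = 10)
W(R, n) = n + 5*R (W(R, n) = 5*R + n = n + 5*R)
W(3, 6)*(5*j) + 0 = (6 + 5*3)*(5*10) + 0 = (6 + 15)*50 + 0 = 21*50 + 0 = 1050 + 0 = 1050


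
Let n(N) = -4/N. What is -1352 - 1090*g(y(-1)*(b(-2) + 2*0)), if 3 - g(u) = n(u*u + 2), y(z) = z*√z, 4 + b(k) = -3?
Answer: -212874/47 ≈ -4529.2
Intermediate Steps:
b(k) = -7 (b(k) = -4 - 3 = -7)
y(z) = z^(3/2)
g(u) = 3 + 4/(2 + u²) (g(u) = 3 - (-4)/(u*u + 2) = 3 - (-4)/(u² + 2) = 3 - (-4)/(2 + u²) = 3 + 4/(2 + u²))
-1352 - 1090*g(y(-1)*(b(-2) + 2*0)) = -1352 - 1090*(10 + 3*((-1)^(3/2)*(-7 + 2*0))²)/(2 + ((-1)^(3/2)*(-7 + 2*0))²) = -1352 - 1090*(10 + 3*((-I)*(-7 + 0))²)/(2 + ((-I)*(-7 + 0))²) = -1352 - 1090*(10 + 3*(-I*(-7))²)/(2 + (-I*(-7))²) = -1352 - 1090*(10 + 3*(7*I)²)/(2 + (7*I)²) = -1352 - 1090*(10 + 3*(-49))/(2 - 49) = -1352 - 1090*(10 - 147)/(-47) = -1352 - (-1090)*(-137)/47 = -1352 - 1090*137/47 = -1352 - 149330/47 = -212874/47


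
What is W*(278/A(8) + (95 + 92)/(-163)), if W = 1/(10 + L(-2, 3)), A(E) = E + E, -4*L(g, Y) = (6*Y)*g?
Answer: 21161/24776 ≈ 0.85409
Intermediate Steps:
L(g, Y) = -3*Y*g/2 (L(g, Y) = -6*Y*g/4 = -3*Y*g/2)
A(E) = 2*E
W = 1/19 (W = 1/(10 - 3/2*3*(-2)) = 1/(10 + 9) = 1/19 ≈ 0.052632)
W*(278/A(8) + (95 + 92)/(-163)) = (278/((2*8)) + (95 + 92)/(-163))/19 = (278/16 + 187*(-1/163))/19 = (278*(1/16) - 187/163)/19 = (139/8 - 187/163)/19 = (1/19)*(21161/1304) = 21161/24776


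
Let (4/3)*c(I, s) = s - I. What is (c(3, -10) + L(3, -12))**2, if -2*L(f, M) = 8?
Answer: 3025/16 ≈ 189.06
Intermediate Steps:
c(I, s) = -3*I/4 + 3*s/4 (c(I, s) = 3*(s - I)/4 = -3*I/4 + 3*s/4)
L(f, M) = -4 (L(f, M) = -1/2*8 = -4)
(c(3, -10) + L(3, -12))**2 = ((-3/4*3 + (3/4)*(-10)) - 4)**2 = ((-9/4 - 15/2) - 4)**2 = (-39/4 - 4)**2 = (-55/4)**2 = 3025/16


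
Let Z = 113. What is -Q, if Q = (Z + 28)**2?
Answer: -19881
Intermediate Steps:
Q = 19881 (Q = (113 + 28)**2 = 141**2 = 19881)
-Q = -1*19881 = -19881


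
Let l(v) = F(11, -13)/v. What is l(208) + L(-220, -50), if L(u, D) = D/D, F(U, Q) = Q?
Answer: 15/16 ≈ 0.93750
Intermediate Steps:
L(u, D) = 1
l(v) = -13/v
l(208) + L(-220, -50) = -13/208 + 1 = -13*1/208 + 1 = -1/16 + 1 = 15/16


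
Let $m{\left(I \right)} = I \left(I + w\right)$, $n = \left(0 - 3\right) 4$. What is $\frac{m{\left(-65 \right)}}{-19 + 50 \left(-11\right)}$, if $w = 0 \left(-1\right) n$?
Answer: $- \frac{4225}{569} \approx -7.4253$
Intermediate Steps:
$n = -12$ ($n = \left(-3\right) 4 = -12$)
$w = 0$ ($w = 0 \left(-1\right) \left(-12\right) = 0 \left(-12\right) = 0$)
$m{\left(I \right)} = I^{2}$ ($m{\left(I \right)} = I \left(I + 0\right) = I I = I^{2}$)
$\frac{m{\left(-65 \right)}}{-19 + 50 \left(-11\right)} = \frac{\left(-65\right)^{2}}{-19 + 50 \left(-11\right)} = \frac{4225}{-19 - 550} = \frac{4225}{-569} = 4225 \left(- \frac{1}{569}\right) = - \frac{4225}{569}$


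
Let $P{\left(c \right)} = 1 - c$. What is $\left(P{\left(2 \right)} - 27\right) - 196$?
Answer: $-224$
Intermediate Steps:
$\left(P{\left(2 \right)} - 27\right) - 196 = \left(\left(1 - 2\right) - 27\right) - 196 = \left(-1 - 27\right) - 196 = -28 - 196 = -224$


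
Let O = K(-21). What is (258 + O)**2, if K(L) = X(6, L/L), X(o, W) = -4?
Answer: 64516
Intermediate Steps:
K(L) = -4
O = -4
(258 + O)**2 = (258 - 4)**2 = 254**2 = 64516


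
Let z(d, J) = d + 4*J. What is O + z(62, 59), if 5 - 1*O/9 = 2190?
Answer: -19367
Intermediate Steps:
O = -19665 (O = 45 - 9*2190 = 45 - 19710 = -19665)
O + z(62, 59) = -19665 + (62 + 4*59) = -19665 + (62 + 236) = -19665 + 298 = -19367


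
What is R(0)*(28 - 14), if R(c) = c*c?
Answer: 0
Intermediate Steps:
R(c) = c²
R(0)*(28 - 14) = 0²*(28 - 14) = 0*14 = 0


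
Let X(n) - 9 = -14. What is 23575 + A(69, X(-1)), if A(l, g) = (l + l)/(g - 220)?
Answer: 1768079/75 ≈ 23574.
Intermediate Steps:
X(n) = -5 (X(n) = 9 - 14 = -5)
A(l, g) = 2*l/(-220 + g) (A(l, g) = (2*l)/(-220 + g) = 2*l/(-220 + g))
23575 + A(69, X(-1)) = 23575 + 2*69/(-220 - 5) = 23575 + 2*69/(-225) = 23575 + 2*69*(-1/225) = 23575 - 46/75 = 1768079/75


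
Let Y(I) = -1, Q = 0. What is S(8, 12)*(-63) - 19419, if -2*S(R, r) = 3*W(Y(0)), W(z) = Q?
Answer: -19419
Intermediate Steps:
W(z) = 0
S(R, r) = 0 (S(R, r) = -3*0/2 = -½*0 = 0)
S(8, 12)*(-63) - 19419 = 0*(-63) - 19419 = 0 - 19419 = -19419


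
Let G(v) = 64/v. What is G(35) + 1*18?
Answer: 694/35 ≈ 19.829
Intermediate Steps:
G(35) + 1*18 = 64/35 + 1*18 = 64*(1/35) + 18 = 64/35 + 18 = 694/35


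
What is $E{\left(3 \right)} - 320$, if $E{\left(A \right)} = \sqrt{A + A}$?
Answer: $-320 + \sqrt{6} \approx -317.55$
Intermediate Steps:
$E{\left(A \right)} = \sqrt{2} \sqrt{A}$ ($E{\left(A \right)} = \sqrt{2 A} = \sqrt{2} \sqrt{A}$)
$E{\left(3 \right)} - 320 = \sqrt{2} \sqrt{3} - 320 = \sqrt{6} - 320 = -320 + \sqrt{6}$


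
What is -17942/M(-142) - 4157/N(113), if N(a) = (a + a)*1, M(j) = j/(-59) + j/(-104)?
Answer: -12488517617/2615498 ≈ -4774.8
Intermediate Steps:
M(j) = -163*j/6136 (M(j) = j*(-1/59) + j*(-1/104) = -j/59 - j/104 = -163*j/6136)
N(a) = 2*a (N(a) = (2*a)*1 = 2*a)
-17942/M(-142) - 4157/N(113) = -17942/((-163/6136*(-142))) - 4157/(2*113) = -17942/11573/3068 - 4157/226 = -17942*3068/11573 - 4157*1/226 = -55046056/11573 - 4157/226 = -12488517617/2615498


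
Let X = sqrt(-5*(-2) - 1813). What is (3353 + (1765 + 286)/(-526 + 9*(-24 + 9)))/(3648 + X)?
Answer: 2692566912/2932572109 - 738094*I*sqrt(1803)/2932572109 ≈ 0.91816 - 0.010687*I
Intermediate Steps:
X = I*sqrt(1803) (X = sqrt(10 - 1813) = sqrt(-1803) = I*sqrt(1803) ≈ 42.462*I)
(3353 + (1765 + 286)/(-526 + 9*(-24 + 9)))/(3648 + X) = (3353 + (1765 + 286)/(-526 + 9*(-24 + 9)))/(3648 + I*sqrt(1803)) = (3353 + 2051/(-526 + 9*(-15)))/(3648 + I*sqrt(1803)) = (3353 + 2051/(-526 - 135))/(3648 + I*sqrt(1803)) = (3353 + 2051/(-661))/(3648 + I*sqrt(1803)) = (3353 + 2051*(-1/661))/(3648 + I*sqrt(1803)) = (3353 - 2051/661)/(3648 + I*sqrt(1803)) = 2214282/(661*(3648 + I*sqrt(1803)))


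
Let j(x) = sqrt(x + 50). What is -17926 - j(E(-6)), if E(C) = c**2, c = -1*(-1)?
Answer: -17926 - sqrt(51) ≈ -17933.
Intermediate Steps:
c = 1
E(C) = 1 (E(C) = 1**2 = 1)
j(x) = sqrt(50 + x)
-17926 - j(E(-6)) = -17926 - sqrt(50 + 1) = -17926 - sqrt(51)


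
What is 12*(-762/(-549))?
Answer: 1016/61 ≈ 16.656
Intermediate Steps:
12*(-762/(-549)) = 12*(-762*(-1/549)) = 12*(254/183) = 1016/61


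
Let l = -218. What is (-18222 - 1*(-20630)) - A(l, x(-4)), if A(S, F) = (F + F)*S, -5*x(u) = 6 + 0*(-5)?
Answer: 9424/5 ≈ 1884.8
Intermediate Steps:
x(u) = -6/5 (x(u) = -(6 + 0*(-5))/5 = -(6 + 0)/5 = -⅕*6 = -6/5)
A(S, F) = 2*F*S (A(S, F) = (2*F)*S = 2*F*S)
(-18222 - 1*(-20630)) - A(l, x(-4)) = (-18222 - 1*(-20630)) - 2*(-6)*(-218)/5 = (-18222 + 20630) - 1*2616/5 = 2408 - 2616/5 = 9424/5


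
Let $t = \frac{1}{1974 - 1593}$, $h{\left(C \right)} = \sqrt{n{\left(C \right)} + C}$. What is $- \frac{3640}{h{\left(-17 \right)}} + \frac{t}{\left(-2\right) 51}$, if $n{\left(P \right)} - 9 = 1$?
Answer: $- \frac{1}{38862} + 520 i \sqrt{7} \approx -2.5732 \cdot 10^{-5} + 1375.8 i$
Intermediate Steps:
$n{\left(P \right)} = 10$ ($n{\left(P \right)} = 9 + 1 = 10$)
$h{\left(C \right)} = \sqrt{10 + C}$
$t = \frac{1}{381} \approx 0.0026247$
$- \frac{3640}{h{\left(-17 \right)}} + \frac{t}{\left(-2\right) 51} = - \frac{3640}{\sqrt{10 - 17}} + \frac{1}{381 \left(\left(-2\right) 51\right)} = - \frac{3640}{\sqrt{-7}} + \frac{1}{381 \left(-102\right)} = - \frac{3640}{i \sqrt{7}} + \frac{1}{381} \left(- \frac{1}{102}\right) = - 3640 \left(- \frac{i \sqrt{7}}{7}\right) - \frac{1}{38862} = 520 i \sqrt{7} - \frac{1}{38862} = - \frac{1}{38862} + 520 i \sqrt{7}$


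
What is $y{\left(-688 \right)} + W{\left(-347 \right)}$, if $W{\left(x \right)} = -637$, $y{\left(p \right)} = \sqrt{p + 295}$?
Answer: $-637 + i \sqrt{393} \approx -637.0 + 19.824 i$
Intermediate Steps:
$y{\left(p \right)} = \sqrt{295 + p}$
$y{\left(-688 \right)} + W{\left(-347 \right)} = \sqrt{295 - 688} - 637 = \sqrt{-393} - 637 = i \sqrt{393} - 637 = -637 + i \sqrt{393}$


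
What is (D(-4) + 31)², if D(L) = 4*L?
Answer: 225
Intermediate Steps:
(D(-4) + 31)² = (4*(-4) + 31)² = (-16 + 31)² = 15² = 225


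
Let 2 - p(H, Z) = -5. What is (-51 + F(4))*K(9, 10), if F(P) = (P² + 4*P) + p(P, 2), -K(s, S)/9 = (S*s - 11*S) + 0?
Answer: -2160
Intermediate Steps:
p(H, Z) = 7 (p(H, Z) = 2 - 1*(-5) = 2 + 5 = 7)
K(s, S) = 99*S - 9*S*s (K(s, S) = -9*((S*s - 11*S) + 0) = -9*((-11*S + S*s) + 0) = -9*(-11*S + S*s) = 99*S - 9*S*s)
F(P) = 7 + P² + 4*P (F(P) = (P² + 4*P) + 7 = 7 + P² + 4*P)
(-51 + F(4))*K(9, 10) = (-51 + (7 + 4² + 4*4))*(9*10*(11 - 1*9)) = (-51 + (7 + 16 + 16))*(9*10*(11 - 9)) = (-51 + 39)*(9*10*2) = -12*180 = -2160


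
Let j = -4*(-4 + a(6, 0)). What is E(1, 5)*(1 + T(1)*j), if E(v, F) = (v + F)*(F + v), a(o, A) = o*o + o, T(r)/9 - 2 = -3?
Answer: 49284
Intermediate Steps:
T(r) = -9 (T(r) = 18 + 9*(-3) = 18 - 27 = -9)
a(o, A) = o + o² (a(o, A) = o² + o = o + o²)
E(v, F) = (F + v)² (E(v, F) = (F + v)*(F + v) = (F + v)²)
j = -152 (j = -4*(-4 + 6*(1 + 6)) = -4*(-4 + 6*7) = -4*(-4 + 42) = -4*38 = -152)
E(1, 5)*(1 + T(1)*j) = (5 + 1)²*(1 - 9*(-152)) = 6²*(1 + 1368) = 36*1369 = 49284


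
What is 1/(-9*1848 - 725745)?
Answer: -1/742377 ≈ -1.3470e-6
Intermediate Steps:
1/(-9*1848 - 725745) = 1/(-16632 - 725745) = 1/(-742377) = -1/742377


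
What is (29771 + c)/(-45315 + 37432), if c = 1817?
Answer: -31588/7883 ≈ -4.0071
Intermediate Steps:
(29771 + c)/(-45315 + 37432) = (29771 + 1817)/(-45315 + 37432) = 31588/(-7883) = 31588*(-1/7883) = -31588/7883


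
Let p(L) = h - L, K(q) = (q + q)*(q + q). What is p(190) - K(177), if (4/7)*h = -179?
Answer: -503277/4 ≈ -1.2582e+5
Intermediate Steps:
h = -1253/4 (h = (7/4)*(-179) = -1253/4 ≈ -313.25)
K(q) = 4*q**2 (K(q) = (2*q)*(2*q) = 4*q**2)
p(L) = -1253/4 - L
p(190) - K(177) = (-1253/4 - 1*190) - 4*177**2 = (-1253/4 - 190) - 4*31329 = -2013/4 - 1*125316 = -2013/4 - 125316 = -503277/4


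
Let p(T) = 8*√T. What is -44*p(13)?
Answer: -352*√13 ≈ -1269.2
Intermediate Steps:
-44*p(13) = -352*√13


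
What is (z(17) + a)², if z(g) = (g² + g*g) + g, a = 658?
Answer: 1570009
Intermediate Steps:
z(g) = g + 2*g² (z(g) = (g² + g²) + g = 2*g² + g = g + 2*g²)
(z(17) + a)² = (17*(1 + 2*17) + 658)² = (17*(1 + 34) + 658)² = (17*35 + 658)² = (595 + 658)² = 1253² = 1570009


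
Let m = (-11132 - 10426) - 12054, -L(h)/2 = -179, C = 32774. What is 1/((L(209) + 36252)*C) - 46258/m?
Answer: 13875736339433/10082391144420 ≈ 1.3762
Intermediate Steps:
L(h) = 358 (L(h) = -2*(-179) = 358)
m = -33612 (m = -21558 - 12054 = -33612)
1/((L(209) + 36252)*C) - 46258/m = 1/((358 + 36252)*32774) - 46258/(-33612) = (1/32774)/36610 - 46258*(-1/33612) = (1/36610)*(1/32774) + 23129/16806 = 1/1199856140 + 23129/16806 = 13875736339433/10082391144420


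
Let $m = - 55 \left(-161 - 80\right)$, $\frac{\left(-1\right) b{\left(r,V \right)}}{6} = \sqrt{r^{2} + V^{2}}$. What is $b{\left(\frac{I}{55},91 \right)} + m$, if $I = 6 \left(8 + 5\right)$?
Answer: $13255 - \frac{78 \sqrt{148261}}{55} \approx 12709.0$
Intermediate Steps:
$I = 78$ ($I = 6 \cdot 13 = 78$)
$b{\left(r,V \right)} = - 6 \sqrt{V^{2} + r^{2}}$ ($b{\left(r,V \right)} = - 6 \sqrt{r^{2} + V^{2}} = - 6 \sqrt{V^{2} + r^{2}}$)
$m = 13255$ ($m = - 55 \left(-161 - 80\right) = \left(-55\right) \left(-241\right) = 13255$)
$b{\left(\frac{I}{55},91 \right)} + m = - 6 \sqrt{91^{2} + \left(\frac{78}{55}\right)^{2}} + 13255 = - 6 \sqrt{8281 + \left(78 \cdot \frac{1}{55}\right)^{2}} + 13255 = - 6 \sqrt{8281 + \left(\frac{78}{55}\right)^{2}} + 13255 = - 6 \sqrt{8281 + \frac{6084}{3025}} + 13255 = - 6 \sqrt{\frac{25056109}{3025}} + 13255 = - 6 \frac{13 \sqrt{148261}}{55} + 13255 = - \frac{78 \sqrt{148261}}{55} + 13255 = 13255 - \frac{78 \sqrt{148261}}{55}$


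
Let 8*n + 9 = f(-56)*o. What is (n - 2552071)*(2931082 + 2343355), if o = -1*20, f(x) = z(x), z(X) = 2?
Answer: -107686160119629/8 ≈ -1.3461e+13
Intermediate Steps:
f(x) = 2
o = -20
n = -49/8 (n = -9/8 + (2*(-20))/8 = -9/8 + (⅛)*(-40) = -9/8 - 5 = -49/8 ≈ -6.1250)
(n - 2552071)*(2931082 + 2343355) = (-49/8 - 2552071)*(2931082 + 2343355) = -20416617/8*5274437 = -107686160119629/8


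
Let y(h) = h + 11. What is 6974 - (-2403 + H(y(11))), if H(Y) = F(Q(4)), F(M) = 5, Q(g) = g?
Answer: 9372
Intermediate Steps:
y(h) = 11 + h
H(Y) = 5
6974 - (-2403 + H(y(11))) = 6974 - (-2403 + 5) = 6974 - 1*(-2398) = 6974 + 2398 = 9372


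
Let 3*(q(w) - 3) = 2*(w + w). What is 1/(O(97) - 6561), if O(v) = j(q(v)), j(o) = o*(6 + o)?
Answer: 9/105706 ≈ 8.5142e-5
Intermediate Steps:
q(w) = 3 + 4*w/3 (q(w) = 3 + (2*(w + w))/3 = 3 + (2*(2*w))/3 = 3 + (4*w)/3 = 3 + 4*w/3)
O(v) = (3 + 4*v/3)*(9 + 4*v/3) (O(v) = (3 + 4*v/3)*(6 + (3 + 4*v/3)) = (3 + 4*v/3)*(9 + 4*v/3))
1/(O(97) - 6561) = 1/((9 + 4*97)*(27 + 4*97)/9 - 6561) = 1/((9 + 388)*(27 + 388)/9 - 6561) = 1/((1/9)*397*415 - 6561) = 1/(164755/9 - 6561) = 1/(105706/9) = 9/105706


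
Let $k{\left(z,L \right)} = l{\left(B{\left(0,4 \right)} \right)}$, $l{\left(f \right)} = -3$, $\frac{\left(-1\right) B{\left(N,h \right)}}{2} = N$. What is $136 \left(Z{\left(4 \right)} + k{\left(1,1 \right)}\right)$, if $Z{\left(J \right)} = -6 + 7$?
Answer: $-272$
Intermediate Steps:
$Z{\left(J \right)} = 1$
$B{\left(N,h \right)} = - 2 N$
$k{\left(z,L \right)} = -3$
$136 \left(Z{\left(4 \right)} + k{\left(1,1 \right)}\right) = 136 \left(1 - 3\right) = 136 \left(-2\right) = -272$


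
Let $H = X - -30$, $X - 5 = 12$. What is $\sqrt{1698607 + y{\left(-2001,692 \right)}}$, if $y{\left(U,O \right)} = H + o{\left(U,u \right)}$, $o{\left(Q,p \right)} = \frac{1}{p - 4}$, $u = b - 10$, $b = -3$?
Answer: $\frac{\sqrt{490910989}}{17} \approx 1303.3$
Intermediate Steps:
$X = 17$ ($X = 5 + 12 = 17$)
$u = -13$ ($u = -3 - 10 = -13$)
$o{\left(Q,p \right)} = \frac{1}{-4 + p}$
$H = 47$ ($H = 17 - -30 = 17 + 30 = 47$)
$y{\left(U,O \right)} = \frac{798}{17}$ ($y{\left(U,O \right)} = 47 + \frac{1}{-4 - 13} = 47 + \frac{1}{-17} = 47 - \frac{1}{17} = \frac{798}{17}$)
$\sqrt{1698607 + y{\left(-2001,692 \right)}} = \sqrt{1698607 + \frac{798}{17}} = \sqrt{\frac{28877117}{17}} = \frac{\sqrt{490910989}}{17}$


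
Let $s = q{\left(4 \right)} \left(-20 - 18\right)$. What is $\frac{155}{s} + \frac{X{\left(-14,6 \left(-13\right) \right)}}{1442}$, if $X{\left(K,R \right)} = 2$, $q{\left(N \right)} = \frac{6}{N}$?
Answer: $- \frac{111698}{41097} \approx -2.7179$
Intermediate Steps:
$s = -57$ ($s = \frac{6}{4} \left(-20 - 18\right) = 6 \cdot \frac{1}{4} \left(-38\right) = \frac{3}{2} \left(-38\right) = -57$)
$\frac{155}{s} + \frac{X{\left(-14,6 \left(-13\right) \right)}}{1442} = \frac{155}{-57} + \frac{2}{1442} = 155 \left(- \frac{1}{57}\right) + 2 \cdot \frac{1}{1442} = - \frac{155}{57} + \frac{1}{721} = - \frac{111698}{41097}$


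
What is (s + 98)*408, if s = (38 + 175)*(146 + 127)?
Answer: 23764776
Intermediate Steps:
s = 58149 (s = 213*273 = 58149)
(s + 98)*408 = (58149 + 98)*408 = 58247*408 = 23764776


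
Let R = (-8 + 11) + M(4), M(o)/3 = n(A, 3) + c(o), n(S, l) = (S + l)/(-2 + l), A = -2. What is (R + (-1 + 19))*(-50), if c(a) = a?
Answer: -1800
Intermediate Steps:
n(S, l) = (S + l)/(-2 + l)
M(o) = 3 + 3*o (M(o) = 3*((-2 + 3)/(-2 + 3) + o) = 3*(1/1 + o) = 3*(1*1 + o) = 3*(1 + o) = 3 + 3*o)
R = 18 (R = (-8 + 11) + (3 + 3*4) = 3 + (3 + 12) = 3 + 15 = 18)
(R + (-1 + 19))*(-50) = (18 + (-1 + 19))*(-50) = (18 + 18)*(-50) = 36*(-50) = -1800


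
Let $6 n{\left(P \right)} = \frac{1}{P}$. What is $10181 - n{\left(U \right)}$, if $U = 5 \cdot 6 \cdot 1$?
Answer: $\frac{1832579}{180} \approx 10181.0$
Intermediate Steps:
$U = 30$ ($U = 30 \cdot 1 = 30$)
$n{\left(P \right)} = \frac{1}{6 P}$
$10181 - n{\left(U \right)} = 10181 - \frac{1}{6 \cdot 30} = 10181 - \frac{1}{6} \cdot \frac{1}{30} = 10181 - \frac{1}{180} = \frac{1832579}{180}$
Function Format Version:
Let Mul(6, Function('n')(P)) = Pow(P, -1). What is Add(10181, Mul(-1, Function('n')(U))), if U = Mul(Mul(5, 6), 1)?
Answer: Rational(1832579, 180) ≈ 10181.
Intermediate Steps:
U = 30 (U = Mul(30, 1) = 30)
Function('n')(P) = Mul(Rational(1, 6), Pow(P, -1))
Add(10181, Mul(-1, Function('n')(U))) = Add(10181, Mul(-1, Mul(Rational(1, 6), Pow(30, -1)))) = Add(10181, Mul(-1, Mul(Rational(1, 6), Rational(1, 30)))) = Add(10181, Mul(-1, Rational(1, 180))) = Add(10181, Rational(-1, 180)) = Rational(1832579, 180)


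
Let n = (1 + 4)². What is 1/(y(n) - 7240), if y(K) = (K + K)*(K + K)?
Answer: -1/4740 ≈ -0.00021097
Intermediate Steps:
n = 25 (n = 5² = 25)
y(K) = 4*K² (y(K) = (2*K)*(2*K) = 4*K²)
1/(y(n) - 7240) = 1/(4*25² - 7240) = 1/(4*625 - 7240) = 1/(2500 - 7240) = 1/(-4740) = -1/4740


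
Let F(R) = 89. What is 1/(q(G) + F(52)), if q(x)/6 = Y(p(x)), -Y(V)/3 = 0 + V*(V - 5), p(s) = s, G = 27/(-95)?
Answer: 9025/559253 ≈ 0.016138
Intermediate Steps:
G = -27/95 (G = 27*(-1/95) = -27/95 ≈ -0.28421)
Y(V) = -3*V*(-5 + V) (Y(V) = -3*(0 + V*(V - 5)) = -3*(0 + V*(-5 + V)) = -3*V*(-5 + V))
q(x) = 18*x*(5 - x) (q(x) = 6*(3*x*(5 - x)) = 18*x*(5 - x))
1/(q(G) + F(52)) = 1/(18*(-27/95)*(5 - 1*(-27/95)) + 89) = 1/(18*(-27/95)*(5 + 27/95) + 89) = 1/(18*(-27/95)*(502/95) + 89) = 1/(-243972/9025 + 89) = 1/(559253/9025) = 9025/559253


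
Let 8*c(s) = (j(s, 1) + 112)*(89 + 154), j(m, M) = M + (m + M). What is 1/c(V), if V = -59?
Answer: 8/13365 ≈ 0.00059858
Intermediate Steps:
j(m, M) = m + 2*M (j(m, M) = M + (M + m) = m + 2*M)
c(s) = 13851/4 + 243*s/8 (c(s) = (((s + 2*1) + 112)*(89 + 154))/8 = (((s + 2) + 112)*243)/8 = (((2 + s) + 112)*243)/8 = ((114 + s)*243)/8 = (27702 + 243*s)/8 = 13851/4 + 243*s/8)
1/c(V) = 1/(13851/4 + (243/8)*(-59)) = 1/(13851/4 - 14337/8) = 1/(13365/8) = 8/13365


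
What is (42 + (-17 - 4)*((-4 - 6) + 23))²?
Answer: 53361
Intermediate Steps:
(42 + (-17 - 4)*((-4 - 6) + 23))² = (42 - 21*(-10 + 23))² = (42 - 21*13)² = (42 - 273)² = (-231)² = 53361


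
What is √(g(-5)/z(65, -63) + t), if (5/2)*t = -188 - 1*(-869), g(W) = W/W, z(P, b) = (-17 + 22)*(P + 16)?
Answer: √551615/45 ≈ 16.505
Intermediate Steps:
z(P, b) = 80 + 5*P (z(P, b) = 5*(16 + P) = 80 + 5*P)
g(W) = 1
t = 1362/5 (t = 2*(-188 - 1*(-869))/5 = 2*(-188 + 869)/5 = (⅖)*681 = 1362/5 ≈ 272.40)
√(g(-5)/z(65, -63) + t) = √(1/(80 + 5*65) + 1362/5) = √(1/(80 + 325) + 1362/5) = √(1/405 + 1362/5) = √(110323/405) = √551615/45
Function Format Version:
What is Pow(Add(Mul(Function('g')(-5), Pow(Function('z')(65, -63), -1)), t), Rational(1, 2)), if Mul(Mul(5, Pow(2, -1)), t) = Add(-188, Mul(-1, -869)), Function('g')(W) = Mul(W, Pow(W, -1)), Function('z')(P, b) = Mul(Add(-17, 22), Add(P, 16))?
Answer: Mul(Rational(1, 45), Pow(551615, Rational(1, 2))) ≈ 16.505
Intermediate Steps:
Function('z')(P, b) = Add(80, Mul(5, P)) (Function('z')(P, b) = Mul(5, Add(16, P)) = Add(80, Mul(5, P)))
Function('g')(W) = 1
t = Rational(1362, 5) (t = Mul(Rational(2, 5), Add(-188, Mul(-1, -869))) = Mul(Rational(2, 5), Add(-188, 869)) = Mul(Rational(2, 5), 681) = Rational(1362, 5) ≈ 272.40)
Pow(Add(Mul(Function('g')(-5), Pow(Function('z')(65, -63), -1)), t), Rational(1, 2)) = Pow(Add(Mul(1, Pow(Add(80, Mul(5, 65)), -1)), Rational(1362, 5)), Rational(1, 2)) = Pow(Add(Mul(1, Pow(Add(80, 325), -1)), Rational(1362, 5)), Rational(1, 2)) = Pow(Add(Mul(1, Pow(405, -1)), Rational(1362, 5)), Rational(1, 2)) = Pow(Add(Mul(1, Rational(1, 405)), Rational(1362, 5)), Rational(1, 2)) = Pow(Add(Rational(1, 405), Rational(1362, 5)), Rational(1, 2)) = Pow(Rational(110323, 405), Rational(1, 2)) = Mul(Rational(1, 45), Pow(551615, Rational(1, 2)))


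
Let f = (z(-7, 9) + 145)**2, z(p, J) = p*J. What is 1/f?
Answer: 1/6724 ≈ 0.00014872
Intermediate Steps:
z(p, J) = J*p
f = 6724 (f = (9*(-7) + 145)**2 = (-63 + 145)**2 = 82**2 = 6724)
1/f = 1/6724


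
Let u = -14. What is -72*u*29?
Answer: 29232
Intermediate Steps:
-72*u*29 = -72*(-14)*29 = 1008*29 = 29232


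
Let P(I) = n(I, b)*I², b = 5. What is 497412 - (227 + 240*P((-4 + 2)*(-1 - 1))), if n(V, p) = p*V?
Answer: 420385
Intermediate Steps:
n(V, p) = V*p
P(I) = 5*I³ (P(I) = (I*5)*I² = (5*I)*I² = 5*I³)
497412 - (227 + 240*P((-4 + 2)*(-1 - 1))) = 497412 - (227 + 240*(5*((-4 + 2)*(-1 - 1))³)) = 497412 - (227 + 240*(5*(-2*(-2))³)) = 497412 - (227 + 240*(5*4³)) = 497412 - (227 + 240*(5*64)) = 497412 - (227 + 240*320) = 497412 - (227 + 76800) = 497412 - 1*77027 = 497412 - 77027 = 420385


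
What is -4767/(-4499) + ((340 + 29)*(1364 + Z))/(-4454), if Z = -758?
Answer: -492403584/10019273 ≈ -49.146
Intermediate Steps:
-4767/(-4499) + ((340 + 29)*(1364 + Z))/(-4454) = -4767/(-4499) + ((340 + 29)*(1364 - 758))/(-4454) = -4767*(-1/4499) + (369*606)*(-1/4454) = 4767/4499 + 223614*(-1/4454) = 4767/4499 - 111807/2227 = -492403584/10019273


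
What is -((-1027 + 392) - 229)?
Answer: 864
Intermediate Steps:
-((-1027 + 392) - 229) = -(-635 - 229) = -1*(-864) = 864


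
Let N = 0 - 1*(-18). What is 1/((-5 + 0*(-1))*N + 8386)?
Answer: 1/8296 ≈ 0.00012054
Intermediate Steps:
N = 18 (N = 0 + 18 = 18)
1/((-5 + 0*(-1))*N + 8386) = 1/((-5 + 0*(-1))*18 + 8386) = 1/((-5 + 0)*18 + 8386) = 1/(-5*18 + 8386) = 1/(-90 + 8386) = 1/8296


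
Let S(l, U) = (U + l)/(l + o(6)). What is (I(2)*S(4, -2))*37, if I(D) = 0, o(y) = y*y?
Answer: 0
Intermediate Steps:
o(y) = y**2
S(l, U) = (U + l)/(36 + l) (S(l, U) = (U + l)/(l + 6**2) = (U + l)/(l + 36) = (U + l)/(36 + l))
(I(2)*S(4, -2))*37 = (0*((-2 + 4)/(36 + 4)))*37 = (0*(2/40))*37 = (0*((1/40)*2))*37 = (0*(1/20))*37 = 0*37 = 0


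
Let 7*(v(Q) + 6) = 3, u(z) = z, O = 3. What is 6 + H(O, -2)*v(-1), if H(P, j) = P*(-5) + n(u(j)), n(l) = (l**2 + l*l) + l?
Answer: 393/7 ≈ 56.143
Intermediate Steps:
n(l) = l + 2*l**2 (n(l) = (l**2 + l**2) + l = 2*l**2 + l = l + 2*l**2)
v(Q) = -39/7 (v(Q) = -6 + (1/7)*3 = -6 + 3/7 = -39/7)
H(P, j) = -5*P + j*(1 + 2*j) (H(P, j) = P*(-5) + j*(1 + 2*j) = -5*P + j*(1 + 2*j))
6 + H(O, -2)*v(-1) = 6 + (-5*3 - 2*(1 + 2*(-2)))*(-39/7) = 6 + (-15 - 2*(1 - 4))*(-39/7) = 6 + (-15 - 2*(-3))*(-39/7) = 6 + (-15 + 6)*(-39/7) = 6 - 9*(-39/7) = 6 + 351/7 = 393/7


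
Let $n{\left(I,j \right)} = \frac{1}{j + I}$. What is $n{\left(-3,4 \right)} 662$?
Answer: $662$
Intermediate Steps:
$n{\left(I,j \right)} = \frac{1}{I + j}$
$n{\left(-3,4 \right)} 662 = \frac{1}{-3 + 4} \cdot 662 = 1^{-1} \cdot 662 = 1 \cdot 662 = 662$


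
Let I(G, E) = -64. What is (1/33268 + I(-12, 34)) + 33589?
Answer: 1115309701/33268 ≈ 33525.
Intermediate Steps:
(1/33268 + I(-12, 34)) + 33589 = (1/33268 - 64) + 33589 = -2129151/33268 + 33589 = 1115309701/33268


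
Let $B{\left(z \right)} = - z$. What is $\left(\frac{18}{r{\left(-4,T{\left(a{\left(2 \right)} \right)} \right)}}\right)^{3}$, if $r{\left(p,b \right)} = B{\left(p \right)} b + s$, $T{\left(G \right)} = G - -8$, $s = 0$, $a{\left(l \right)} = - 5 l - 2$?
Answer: $- \frac{729}{512} \approx -1.4238$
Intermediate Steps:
$a{\left(l \right)} = -2 - 5 l$
$T{\left(G \right)} = 8 + G$ ($T{\left(G \right)} = G + 8 = 8 + G$)
$r{\left(p,b \right)} = - b p$ ($r{\left(p,b \right)} = - p b + 0 = - b p + 0 = - b p$)
$\left(\frac{18}{r{\left(-4,T{\left(a{\left(2 \right)} \right)} \right)}}\right)^{3} = \left(\frac{18}{\left(-1\right) \left(8 - 12\right) \left(-4\right)}\right)^{3} = \left(\frac{18}{\left(-1\right) \left(-4\right) \left(-4\right)}\right)^{3} = \left(\frac{18}{-16}\right)^{3} = \left(18 \left(- \frac{1}{16}\right)\right)^{3} = \left(- \frac{9}{8}\right)^{3} = - \frac{729}{512}$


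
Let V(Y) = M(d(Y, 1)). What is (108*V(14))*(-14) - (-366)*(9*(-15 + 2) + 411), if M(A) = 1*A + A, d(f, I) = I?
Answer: 104580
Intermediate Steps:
M(A) = 2*A (M(A) = A + A = 2*A)
V(Y) = 2 (V(Y) = 2*1 = 2)
(108*V(14))*(-14) - (-366)*(9*(-15 + 2) + 411) = (108*2)*(-14) - (-366)*(9*(-15 + 2) + 411) = 216*(-14) - (-366)*(9*(-13) + 411) = -3024 - (-366)*(-117 + 411) = -3024 - (-366)*294 = -3024 - 1*(-107604) = -3024 + 107604 = 104580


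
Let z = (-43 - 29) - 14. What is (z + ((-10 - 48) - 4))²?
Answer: 21904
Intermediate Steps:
z = -86 (z = -72 - 14 = -86)
(z + ((-10 - 48) - 4))² = (-86 + ((-10 - 48) - 4))² = (-86 + (-58 - 4))² = (-86 - 62)² = (-148)² = 21904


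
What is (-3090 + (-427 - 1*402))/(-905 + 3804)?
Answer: -3919/2899 ≈ -1.3518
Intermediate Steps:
(-3090 + (-427 - 1*402))/(-905 + 3804) = (-3090 + (-427 - 402))/2899 = (-3090 - 829)*(1/2899) = -3919*1/2899 = -3919/2899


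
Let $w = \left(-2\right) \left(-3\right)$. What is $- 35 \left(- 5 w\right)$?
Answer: $1050$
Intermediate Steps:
$w = 6$
$- 35 \left(- 5 w\right) = - 35 \left(\left(-5\right) 6\right) = \left(-35\right) \left(-30\right) = 1050$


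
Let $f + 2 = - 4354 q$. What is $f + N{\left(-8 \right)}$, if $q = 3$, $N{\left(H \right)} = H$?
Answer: $-13072$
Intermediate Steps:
$f = -13064$ ($f = -2 - 13062 = -13064$)
$f + N{\left(-8 \right)} = -13064 - 8 = -13072$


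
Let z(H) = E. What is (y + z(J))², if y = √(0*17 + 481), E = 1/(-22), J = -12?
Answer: 232805/484 - √481/11 ≈ 479.01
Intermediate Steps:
E = -1/22 ≈ -0.045455
z(H) = -1/22
y = √481 (y = √(0 + 481) = √481 ≈ 21.932)
(y + z(J))² = (√481 - 1/22)² = (-1/22 + √481)²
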